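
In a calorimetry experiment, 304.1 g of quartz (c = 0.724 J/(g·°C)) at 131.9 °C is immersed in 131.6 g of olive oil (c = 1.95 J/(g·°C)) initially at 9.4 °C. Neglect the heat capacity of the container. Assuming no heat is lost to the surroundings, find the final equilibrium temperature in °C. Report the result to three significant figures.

Heat lost by quartz = heat gained by olive oil.
(304.1)(0.724)(131.9 − T) = (131.6)(1.95)(T − 9.4)
220.1684 (131.9 − T) = 256.62 (T − 9.4)
29040 − 220.1684 T = 256.62 T − 2412.2
31452.2 = 476.7884 T
T = 65.97 °C

T_f = 66.0 °C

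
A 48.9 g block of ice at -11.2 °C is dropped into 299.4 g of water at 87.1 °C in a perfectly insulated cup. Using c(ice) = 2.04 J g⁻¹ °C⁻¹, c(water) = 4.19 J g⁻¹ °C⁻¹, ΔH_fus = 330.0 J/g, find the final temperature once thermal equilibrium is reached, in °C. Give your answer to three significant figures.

Heat to bring ice to 0 °C and melt it: q₁ = 48.9×2.04×11.2 + 48.9×330.0 = 17254 J
Heat the water can supply cooling to 0 °C: 299.4×4.19×87.1 = 109266 J > q₁, so all ice melts.
Energy balance: 299.4×4.19×(87.1 − T) = 17254 + 48.9×4.19×(T − 0)
1254.486(87.1 − T) = 17254 + 204.891 T
109266 − 17254 = 1459.377 T
T = 92012 / 1459.377 = 63.049 °C

T_f = 63.0 °C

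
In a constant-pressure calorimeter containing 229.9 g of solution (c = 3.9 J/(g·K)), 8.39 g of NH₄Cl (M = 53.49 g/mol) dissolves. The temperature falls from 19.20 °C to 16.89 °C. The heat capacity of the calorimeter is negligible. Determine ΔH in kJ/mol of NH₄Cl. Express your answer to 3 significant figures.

ΔH = 13.2 kJ/mol

|ΔT| = |16.89 − 19.20| = 2.31 °C
|q_surr| = (229.9 × 3.9) × 2.31 = 896.61 × 2.31 = 2071 J
n(NH₄Cl) = 8.39 / 53.49 = 0.1569 mol
Temperature fell, so q_rxn = +|q_surr| = 2.071 kJ
ΔH = q_rxn / n = 13.20 kJ/mol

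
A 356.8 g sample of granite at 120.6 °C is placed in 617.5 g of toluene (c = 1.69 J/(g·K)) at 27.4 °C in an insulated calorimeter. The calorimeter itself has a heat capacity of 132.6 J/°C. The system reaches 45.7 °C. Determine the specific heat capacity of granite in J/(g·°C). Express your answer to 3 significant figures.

c = 0.805 J/(g·°C)

q_gained = (617.5 × 1.69 + 132.6) × (45.7 − 27.4) = 21520 J
q_lost = 356.8 × c × (120.6 − 45.7) = 26724.32 c
Set equal: c = 21520 / 26724.32 = 0.805 J/(g·°C)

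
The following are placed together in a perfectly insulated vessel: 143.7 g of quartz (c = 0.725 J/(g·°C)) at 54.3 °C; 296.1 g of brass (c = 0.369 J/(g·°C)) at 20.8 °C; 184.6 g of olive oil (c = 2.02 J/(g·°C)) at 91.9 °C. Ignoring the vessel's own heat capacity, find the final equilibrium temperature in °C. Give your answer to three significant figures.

Σ mᵢcᵢ(T − Tᵢ) = 0  ⇒  T = Σ mᵢcᵢTᵢ / Σ mᵢcᵢ
Σ mᵢcᵢ = 143.7×0.725 + 296.1×0.369 + 184.6×2.02 = 586.3354
Σ mᵢcᵢTᵢ = 104.1825×54.3 + 109.2609×20.8 + 372.892×91.9 = 42199
T = 42199 / 586.3354 = 71.97 °C

T_f = 72.0 °C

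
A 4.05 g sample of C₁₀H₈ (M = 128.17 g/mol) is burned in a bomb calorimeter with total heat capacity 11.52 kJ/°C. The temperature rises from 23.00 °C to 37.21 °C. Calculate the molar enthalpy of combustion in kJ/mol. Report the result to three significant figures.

ΔT = 37.21 − 23.00 = 14.21 °C
q_cal = C_cal × ΔT = 11.52 × 14.21 = 163.6992 kJ
n = 4.05 / 128.17 = 0.03160 mol
q_rxn = −q_cal = -163.6992 kJ
ΔH = -163.6992 / 0.03160 = -5180 kJ/mol

ΔH = -5180 kJ/mol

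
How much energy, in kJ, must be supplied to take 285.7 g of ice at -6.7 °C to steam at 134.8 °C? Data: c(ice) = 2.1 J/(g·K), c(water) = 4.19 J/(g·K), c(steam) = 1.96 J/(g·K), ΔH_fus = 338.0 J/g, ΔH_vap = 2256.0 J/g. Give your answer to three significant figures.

q = 884 kJ

q1 (heat ice -6.7→0.0 °C): 285.7 × 2.1 × 6.7 = 4020 J
q2 (melt at 0 °C): 285.7 × 338.0 = 96567 J
q3 (heat water 0.0→100.0 °C): 285.7 × 4.19 × 100.0 = 119708 J
q4 (vaporize at 100 °C): 285.7 × 2256.0 = 644539 J
q5 (heat steam 100.0→134.8 °C): 285.7 × 1.96 × 34.8 = 19487 J
Total: 4020 + 96567 + 119708 + 644539 + 19487 = 884321 J = 884 kJ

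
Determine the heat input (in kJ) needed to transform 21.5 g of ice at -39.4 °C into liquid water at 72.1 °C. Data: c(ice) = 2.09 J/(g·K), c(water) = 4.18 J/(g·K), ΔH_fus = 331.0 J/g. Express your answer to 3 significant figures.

q1 (heat ice -39.4→0.0 °C): 21.5 × 2.09 × 39.4 = 1770 J
q2 (melt at 0 °C): 21.5 × 331.0 = 7117 J
q3 (heat water 0.0→72.1 °C): 21.5 × 4.18 × 72.1 = 6480 J
Total: 1770 + 7117 + 6480 = 15367 J = 15.4 kJ

q = 15.4 kJ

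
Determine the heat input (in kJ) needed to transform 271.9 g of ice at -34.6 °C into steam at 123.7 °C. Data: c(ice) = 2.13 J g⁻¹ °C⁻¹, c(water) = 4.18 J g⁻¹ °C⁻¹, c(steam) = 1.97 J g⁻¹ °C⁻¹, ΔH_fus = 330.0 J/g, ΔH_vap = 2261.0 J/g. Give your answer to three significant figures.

q1 (heat ice -34.6→0.0 °C): 271.9 × 2.13 × 34.6 = 20038 J
q2 (melt at 0 °C): 271.9 × 330.0 = 89727 J
q3 (heat water 0.0→100.0 °C): 271.9 × 4.18 × 100.0 = 113654 J
q4 (vaporize at 100 °C): 271.9 × 2261.0 = 614766 J
q5 (heat steam 100.0→123.7 °C): 271.9 × 1.97 × 23.7 = 12695 J
Total: 20038 + 89727 + 113654 + 614766 + 12695 = 850880 J = 851 kJ

q = 851 kJ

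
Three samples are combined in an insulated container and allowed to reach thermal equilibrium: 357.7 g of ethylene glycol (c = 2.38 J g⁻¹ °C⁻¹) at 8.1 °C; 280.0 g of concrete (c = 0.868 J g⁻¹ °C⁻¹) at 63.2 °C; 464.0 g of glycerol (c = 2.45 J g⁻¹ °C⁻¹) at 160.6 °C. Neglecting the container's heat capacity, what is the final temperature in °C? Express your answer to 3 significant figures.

T_f = 91.8 °C

Σ mᵢcᵢ(T − Tᵢ) = 0  ⇒  T = Σ mᵢcᵢTᵢ / Σ mᵢcᵢ
Σ mᵢcᵢ = 357.7×2.38 + 280.0×0.868 + 464.0×2.45 = 2231.166
Σ mᵢcᵢTᵢ = 851.326×8.1 + 243.04×63.2 + 1136.8×160.6 = 204830
T = 204830 / 2231.166 = 91.80 °C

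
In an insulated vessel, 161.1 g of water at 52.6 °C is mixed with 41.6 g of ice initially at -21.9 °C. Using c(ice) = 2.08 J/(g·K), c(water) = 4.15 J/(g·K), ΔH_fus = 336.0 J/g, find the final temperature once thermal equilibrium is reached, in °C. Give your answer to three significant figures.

Heat to bring ice to 0 °C and melt it: q₁ = 41.6×2.08×21.9 + 41.6×336.0 = 15873 J
Heat the water can supply cooling to 0 °C: 161.1×4.15×52.6 = 35166.5 J > q₁, so all ice melts.
Energy balance: 161.1×4.15×(52.6 − T) = 15873 + 41.6×4.15×(T − 0)
668.565(52.6 − T) = 15873 + 172.64 T
35166.5 − 15873 = 841.205 T
T = 19293.5 / 841.205 = 22.94 °C

T_f = 22.9 °C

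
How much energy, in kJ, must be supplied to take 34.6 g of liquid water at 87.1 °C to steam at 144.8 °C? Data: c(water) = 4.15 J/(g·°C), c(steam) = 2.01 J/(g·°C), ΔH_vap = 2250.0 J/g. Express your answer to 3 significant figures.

q1 (heat water 87.1→100.0 °C): 34.6 × 4.15 × 12.9 = 1852 J
q2 (vaporize at 100 °C): 34.6 × 2250.0 = 77850 J
q3 (heat steam 100.0→144.8 °C): 34.6 × 2.01 × 44.8 = 3116 J
Total: 1852 + 77850 + 3116 = 82818 J = 82.8 kJ

q = 82.8 kJ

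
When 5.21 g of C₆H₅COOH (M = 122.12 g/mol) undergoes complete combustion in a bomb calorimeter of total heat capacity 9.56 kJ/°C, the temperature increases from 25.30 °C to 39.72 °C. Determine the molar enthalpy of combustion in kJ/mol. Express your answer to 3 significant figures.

ΔT = 39.72 − 25.30 = 14.42 °C
q_cal = C_cal × ΔT = 9.56 × 14.42 = 137.8552 kJ
n = 5.21 / 122.12 = 0.04266 mol
q_rxn = −q_cal = -137.8552 kJ
ΔH = -137.8552 / 0.04266 = -3231 kJ/mol

ΔH = -3230 kJ/mol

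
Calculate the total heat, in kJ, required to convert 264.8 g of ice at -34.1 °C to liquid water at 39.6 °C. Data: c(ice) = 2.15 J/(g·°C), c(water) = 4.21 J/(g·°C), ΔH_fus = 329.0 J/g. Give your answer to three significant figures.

q1 (heat ice -34.1→0.0 °C): 264.8 × 2.15 × 34.1 = 19414 J
q2 (melt at 0 °C): 264.8 × 329.0 = 87119 J
q3 (heat water 0.0→39.6 °C): 264.8 × 4.21 × 39.6 = 44146 J
Total: 19414 + 87119 + 44146 = 150679 J = 151 kJ

q = 151 kJ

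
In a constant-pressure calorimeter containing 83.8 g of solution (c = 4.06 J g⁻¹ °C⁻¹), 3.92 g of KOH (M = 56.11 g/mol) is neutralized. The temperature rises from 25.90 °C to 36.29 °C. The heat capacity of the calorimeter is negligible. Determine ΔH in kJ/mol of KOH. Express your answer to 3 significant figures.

ΔH = -50.6 kJ/mol

|ΔT| = |36.29 − 25.90| = 10.39 °C
|q_surr| = (83.8 × 4.06) × 10.39 = 340.228 × 10.39 = 3535 J
n(KOH) = 3.92 / 56.11 = 0.06986 mol
Temperature rose, so q_rxn = −|q_surr| = -3.535 kJ
ΔH = q_rxn / n = -50.60 kJ/mol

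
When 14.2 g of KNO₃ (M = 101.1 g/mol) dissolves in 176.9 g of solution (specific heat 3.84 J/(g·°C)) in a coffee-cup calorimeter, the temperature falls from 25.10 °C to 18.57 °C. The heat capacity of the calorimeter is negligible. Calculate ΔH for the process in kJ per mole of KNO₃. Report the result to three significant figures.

ΔH = 31.6 kJ/mol

|ΔT| = |18.57 − 25.10| = 6.53 °C
|q_surr| = (176.9 × 3.84) × 6.53 = 679.296 × 6.53 = 4436 J
n(KNO₃) = 14.2 / 101.1 = 0.1405 mol
Temperature fell, so q_rxn = +|q_surr| = 4.436 kJ
ΔH = q_rxn / n = 31.57 kJ/mol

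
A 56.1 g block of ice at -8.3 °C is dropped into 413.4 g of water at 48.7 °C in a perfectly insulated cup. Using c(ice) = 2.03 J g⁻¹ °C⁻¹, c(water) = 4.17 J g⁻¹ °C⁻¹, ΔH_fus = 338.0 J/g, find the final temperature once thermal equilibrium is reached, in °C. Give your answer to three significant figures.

Heat to bring ice to 0 °C and melt it: q₁ = 56.1×2.03×8.3 + 56.1×338.0 = 19907 J
Heat the water can supply cooling to 0 °C: 413.4×4.17×48.7 = 83952.9 J > q₁, so all ice melts.
Energy balance: 413.4×4.17×(48.7 − T) = 19907 + 56.1×4.17×(T − 0)
1723.878(48.7 − T) = 19907 + 233.937 T
83952.9 − 19907 = 1957.815 T
T = 64045.9 / 1957.815 = 32.71 °C

T_f = 32.7 °C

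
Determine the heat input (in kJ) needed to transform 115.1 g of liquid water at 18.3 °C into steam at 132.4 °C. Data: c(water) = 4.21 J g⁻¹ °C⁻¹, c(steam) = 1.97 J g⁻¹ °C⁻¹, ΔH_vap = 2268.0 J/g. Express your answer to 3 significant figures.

q = 308 kJ

q1 (heat water 18.3→100.0 °C): 115.1 × 4.21 × 81.7 = 39589 J
q2 (vaporize at 100 °C): 115.1 × 2268.0 = 261047 J
q3 (heat steam 100.0→132.4 °C): 115.1 × 1.97 × 32.4 = 7347 J
Total: 39589 + 261047 + 7347 = 307983 J = 308 kJ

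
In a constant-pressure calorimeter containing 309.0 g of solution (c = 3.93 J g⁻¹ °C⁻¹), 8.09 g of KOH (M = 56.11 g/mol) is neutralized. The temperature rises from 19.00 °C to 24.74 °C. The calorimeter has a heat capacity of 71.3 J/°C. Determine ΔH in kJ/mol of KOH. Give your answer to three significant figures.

|ΔT| = |24.74 − 19.00| = 5.74 °C
|q_surr| = (309.0 × 3.93 + 71.3) × 5.74 = 1285.67 × 5.74 = 7380 J
n(KOH) = 8.09 / 56.11 = 0.1442 mol
Temperature rose, so q_rxn = −|q_surr| = -7.380 kJ
ΔH = q_rxn / n = -51.18 kJ/mol

ΔH = -51.2 kJ/mol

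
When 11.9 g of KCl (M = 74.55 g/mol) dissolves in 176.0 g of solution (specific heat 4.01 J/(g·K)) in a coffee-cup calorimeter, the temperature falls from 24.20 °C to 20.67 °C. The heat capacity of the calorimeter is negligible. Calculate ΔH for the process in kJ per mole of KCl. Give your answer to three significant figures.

ΔH = 15.6 kJ/mol

|ΔT| = |20.67 − 24.20| = 3.53 °C
|q_surr| = (176.0 × 4.01) × 3.53 = 705.76 × 3.53 = 2491 J
n(KCl) = 11.9 / 74.55 = 0.1596 mol
Temperature fell, so q_rxn = +|q_surr| = 2.491 kJ
ΔH = q_rxn / n = 15.61 kJ/mol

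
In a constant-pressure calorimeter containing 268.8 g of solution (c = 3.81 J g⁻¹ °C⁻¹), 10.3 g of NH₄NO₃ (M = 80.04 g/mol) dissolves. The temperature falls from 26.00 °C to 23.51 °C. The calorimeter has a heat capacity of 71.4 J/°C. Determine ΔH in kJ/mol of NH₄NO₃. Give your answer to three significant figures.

|ΔT| = |23.51 − 26.00| = 2.49 °C
|q_surr| = (268.8 × 3.81 + 71.4) × 2.49 = 1095.528 × 2.49 = 2728 J
n(NH₄NO₃) = 10.3 / 80.04 = 0.1287 mol
Temperature fell, so q_rxn = +|q_surr| = 2.728 kJ
ΔH = q_rxn / n = 21.20 kJ/mol

ΔH = 21.2 kJ/mol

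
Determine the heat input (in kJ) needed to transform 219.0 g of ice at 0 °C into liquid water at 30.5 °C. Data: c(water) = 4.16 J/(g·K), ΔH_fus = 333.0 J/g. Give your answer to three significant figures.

q = 101 kJ

q1 (melt at 0 °C): 219.0 × 333.0 = 72927 J
q2 (heat water 0.0→30.5 °C): 219.0 × 4.16 × 30.5 = 27787 J
Total: 72927 + 27787 = 100714 J = 101 kJ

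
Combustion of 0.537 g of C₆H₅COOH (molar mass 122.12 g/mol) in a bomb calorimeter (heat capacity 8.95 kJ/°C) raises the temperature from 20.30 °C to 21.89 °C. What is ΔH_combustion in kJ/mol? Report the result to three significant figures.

ΔT = 21.89 − 20.30 = 1.59 °C
q_cal = C_cal × ΔT = 8.95 × 1.59 = 14.2305 kJ
n = 0.537 / 122.12 = 0.004397 mol
q_rxn = −q_cal = -14.2305 kJ
ΔH = -14.2305 / 0.004397 = -3236 kJ/mol

ΔH = -3240 kJ/mol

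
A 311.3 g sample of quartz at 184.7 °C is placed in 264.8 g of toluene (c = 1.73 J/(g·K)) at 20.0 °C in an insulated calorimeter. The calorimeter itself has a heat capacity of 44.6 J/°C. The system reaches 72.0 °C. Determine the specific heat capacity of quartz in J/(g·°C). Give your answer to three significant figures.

c = 0.745 J/(g·°C)

q_gained = (264.8 × 1.73 + 44.6) × (72.0 − 20.0) = 26140 J
q_lost = 311.3 × c × (184.7 − 72.0) = 35083.51 c
Set equal: c = 26140 / 35083.51 = 0.745 J/(g·°C)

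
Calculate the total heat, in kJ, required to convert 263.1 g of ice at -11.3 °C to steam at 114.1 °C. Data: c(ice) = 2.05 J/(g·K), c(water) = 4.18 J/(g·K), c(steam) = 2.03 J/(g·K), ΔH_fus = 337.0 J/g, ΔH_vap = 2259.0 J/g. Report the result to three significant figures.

q1 (heat ice -11.3→0.0 °C): 263.1 × 2.05 × 11.3 = 6095 J
q2 (melt at 0 °C): 263.1 × 337.0 = 88665 J
q3 (heat water 0.0→100.0 °C): 263.1 × 4.18 × 100.0 = 109976 J
q4 (vaporize at 100 °C): 263.1 × 2259.0 = 594343 J
q5 (heat steam 100.0→114.1 °C): 263.1 × 2.03 × 14.1 = 7531 J
Total: 6095 + 88665 + 109976 + 594343 + 7531 = 806610 J = 807 kJ

q = 807 kJ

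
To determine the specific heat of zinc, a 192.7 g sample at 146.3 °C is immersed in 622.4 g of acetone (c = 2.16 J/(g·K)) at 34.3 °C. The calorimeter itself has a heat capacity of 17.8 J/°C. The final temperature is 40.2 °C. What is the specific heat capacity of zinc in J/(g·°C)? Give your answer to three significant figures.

c = 0.393 J/(g·°C)

q_gained = (622.4 × 2.16 + 17.8) × (40.2 − 34.3) = 8037 J
q_lost = 192.7 × c × (146.3 − 40.2) = 20445.47 c
Set equal: c = 8037 / 20445.47 = 0.393 J/(g·°C)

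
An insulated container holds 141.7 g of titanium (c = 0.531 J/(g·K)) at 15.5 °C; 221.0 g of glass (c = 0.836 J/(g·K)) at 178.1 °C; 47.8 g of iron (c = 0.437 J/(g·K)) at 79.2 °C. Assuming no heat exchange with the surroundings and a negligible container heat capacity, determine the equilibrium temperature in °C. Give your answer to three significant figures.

Σ mᵢcᵢ(T − Tᵢ) = 0  ⇒  T = Σ mᵢcᵢTᵢ / Σ mᵢcᵢ
Σ mᵢcᵢ = 141.7×0.531 + 221.0×0.836 + 47.8×0.437 = 280.8873
Σ mᵢcᵢTᵢ = 75.2427×15.5 + 184.756×178.1 + 20.8886×79.2 = 35726
T = 35726 / 280.8873 = 127.2 °C

T_f = 127 °C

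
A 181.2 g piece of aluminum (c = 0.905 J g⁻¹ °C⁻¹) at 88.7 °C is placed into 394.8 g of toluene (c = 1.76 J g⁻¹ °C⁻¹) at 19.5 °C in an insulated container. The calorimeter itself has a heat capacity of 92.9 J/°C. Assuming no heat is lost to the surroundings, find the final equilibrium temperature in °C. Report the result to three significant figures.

T_f = 31.4 °C

Heat lost by aluminum = heat gained by toluene + calorimeter.
(181.2)(0.905)(88.7 − T) = [(394.8)(1.76) + 92.9](T − 19.5)
163.986 (88.7 − T) = 787.748 (T − 19.5)
14546 − 163.986 T = 787.748 T − 15361
29907 = 951.734 T
T = 31.42 °C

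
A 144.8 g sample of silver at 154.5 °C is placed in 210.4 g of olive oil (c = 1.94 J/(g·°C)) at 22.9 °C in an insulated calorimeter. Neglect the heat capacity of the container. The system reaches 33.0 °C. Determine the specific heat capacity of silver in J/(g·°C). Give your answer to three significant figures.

q_gained = (210.4 × 1.94) × (33.0 − 22.9) = 4123 J
q_lost = 144.8 × c × (154.5 − 33.0) = 17593.2 c
Set equal: c = 4123 / 17593.2 = 0.234 J/(g·°C)

c = 0.234 J/(g·°C)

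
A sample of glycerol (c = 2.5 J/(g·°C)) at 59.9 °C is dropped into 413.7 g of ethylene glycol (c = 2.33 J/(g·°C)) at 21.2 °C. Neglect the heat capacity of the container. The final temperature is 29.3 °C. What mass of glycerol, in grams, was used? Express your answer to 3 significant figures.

m = 102 g

q_gained = (413.7 × 2.33) × (29.3 − 21.2) = 7808 J
q_lost = m × 2.5 × (59.9 − 29.3) = 76.5 m
m = 7808 / 76.5 = 102 g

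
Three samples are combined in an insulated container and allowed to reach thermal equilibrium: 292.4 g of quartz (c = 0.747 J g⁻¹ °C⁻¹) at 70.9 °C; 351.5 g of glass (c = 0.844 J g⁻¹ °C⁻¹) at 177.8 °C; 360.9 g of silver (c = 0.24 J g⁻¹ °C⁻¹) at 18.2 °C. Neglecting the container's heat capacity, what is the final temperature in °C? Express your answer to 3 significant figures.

Σ mᵢcᵢ(T − Tᵢ) = 0  ⇒  T = Σ mᵢcᵢTᵢ / Σ mᵢcᵢ
Σ mᵢcᵢ = 292.4×0.747 + 351.5×0.844 + 360.9×0.24 = 601.7048
Σ mᵢcᵢTᵢ = 218.4228×70.9 + 296.666×177.8 + 86.616×18.2 = 69810
T = 69810 / 601.7048 = 116.0 °C

T_f = 116 °C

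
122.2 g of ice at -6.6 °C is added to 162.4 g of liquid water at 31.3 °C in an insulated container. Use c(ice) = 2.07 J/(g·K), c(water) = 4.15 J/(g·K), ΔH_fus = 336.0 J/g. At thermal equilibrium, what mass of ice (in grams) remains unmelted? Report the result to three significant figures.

Heat to warm all ice to 0 °C: 122.2×2.07×6.6 = 1669.5 J
Heat released by water cooling to 0 °C: 162.4×4.15×31.3 = 21095 J
21095 J < 1669.5 + 122.2×336.0 = 42728.7 J, so not all ice melts; final T = 0 °C.
Heat left for melting: 21095 − 1669.5 = 19425.5 J
Mass melted = 19425.5 / 336.0 = 57.81 g
Ice remaining = 122.2 − 57.81 = 64.39 g

m_ice remaining = 64.4 g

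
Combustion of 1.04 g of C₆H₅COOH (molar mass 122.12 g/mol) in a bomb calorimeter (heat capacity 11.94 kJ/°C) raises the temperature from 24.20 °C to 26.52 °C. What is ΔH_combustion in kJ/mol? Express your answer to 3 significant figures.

ΔT = 26.52 − 24.20 = 2.32 °C
q_cal = C_cal × ΔT = 11.94 × 2.32 = 27.7008 kJ
n = 1.04 / 122.12 = 0.008516 mol
q_rxn = −q_cal = -27.7008 kJ
ΔH = -27.7008 / 0.008516 = -3253 kJ/mol

ΔH = -3250 kJ/mol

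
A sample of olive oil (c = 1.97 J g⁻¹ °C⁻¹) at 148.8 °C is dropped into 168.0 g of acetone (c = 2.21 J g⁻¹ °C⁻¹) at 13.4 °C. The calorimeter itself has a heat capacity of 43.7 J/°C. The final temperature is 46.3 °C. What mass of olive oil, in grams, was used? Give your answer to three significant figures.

m = 67.6 g

q_gained = (168.0 × 2.21 + 43.7) × (46.3 − 13.4) = 13650 J
q_lost = m × 1.97 × (148.8 − 46.3) = 201.925 m
m = 13650 / 201.925 = 67.6 g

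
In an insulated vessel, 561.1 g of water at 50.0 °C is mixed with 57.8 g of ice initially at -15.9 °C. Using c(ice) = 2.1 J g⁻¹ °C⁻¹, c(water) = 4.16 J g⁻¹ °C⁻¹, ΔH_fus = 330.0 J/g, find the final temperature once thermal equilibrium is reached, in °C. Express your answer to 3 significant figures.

Heat to bring ice to 0 °C and melt it: q₁ = 57.8×2.1×15.9 + 57.8×330.0 = 21004 J
Heat the water can supply cooling to 0 °C: 561.1×4.16×50.0 = 116709 J > q₁, so all ice melts.
Energy balance: 561.1×4.16×(50.0 − T) = 21004 + 57.8×4.16×(T − 0)
2334.176(50.0 − T) = 21004 + 240.448 T
116709 − 21004 = 2574.624 T
T = 95705 / 2574.624 = 37.17 °C

T_f = 37.2 °C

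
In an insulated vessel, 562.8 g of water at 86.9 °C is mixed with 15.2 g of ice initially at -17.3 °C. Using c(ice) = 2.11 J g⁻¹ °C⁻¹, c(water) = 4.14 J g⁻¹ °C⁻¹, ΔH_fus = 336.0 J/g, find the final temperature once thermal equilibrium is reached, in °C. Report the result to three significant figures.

T_f = 82.2 °C

Heat to bring ice to 0 °C and melt it: q₁ = 15.2×2.11×17.3 + 15.2×336.0 = 5662.0 J
Heat the water can supply cooling to 0 °C: 562.8×4.14×86.9 = 202476 J > q₁, so all ice melts.
Energy balance: 562.8×4.14×(86.9 − T) = 5662.0 + 15.2×4.14×(T − 0)
2329.992(86.9 − T) = 5662.0 + 62.928 T
202476 − 5662.0 = 2392.920 T
T = 196814.0 / 2392.920 = 82.248 °C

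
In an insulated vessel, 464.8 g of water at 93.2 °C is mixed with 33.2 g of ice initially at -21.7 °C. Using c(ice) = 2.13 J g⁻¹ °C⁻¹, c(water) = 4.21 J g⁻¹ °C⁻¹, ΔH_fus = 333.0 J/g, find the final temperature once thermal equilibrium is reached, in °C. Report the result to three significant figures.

Heat to bring ice to 0 °C and melt it: q₁ = 33.2×2.13×21.7 + 33.2×333.0 = 12590 J
Heat the water can supply cooling to 0 °C: 464.8×4.21×93.2 = 182375 J > q₁, so all ice melts.
Energy balance: 464.8×4.21×(93.2 − T) = 12590 + 33.2×4.21×(T − 0)
1956.808(93.2 − T) = 12590 + 139.772 T
182375 − 12590 = 2096.580 T
T = 169785 / 2096.580 = 80.98 °C

T_f = 81.0 °C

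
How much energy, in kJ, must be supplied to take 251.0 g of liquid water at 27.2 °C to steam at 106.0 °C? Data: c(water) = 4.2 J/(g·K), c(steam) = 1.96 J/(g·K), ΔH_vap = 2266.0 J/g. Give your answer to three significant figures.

q1 (heat water 27.2→100.0 °C): 251.0 × 4.2 × 72.8 = 76746 J
q2 (vaporize at 100 °C): 251.0 × 2266.0 = 568766 J
q3 (heat steam 100.0→106.0 °C): 251.0 × 1.96 × 6.0 = 2952 J
Total: 76746 + 568766 + 2952 = 648464 J = 648 kJ

q = 648 kJ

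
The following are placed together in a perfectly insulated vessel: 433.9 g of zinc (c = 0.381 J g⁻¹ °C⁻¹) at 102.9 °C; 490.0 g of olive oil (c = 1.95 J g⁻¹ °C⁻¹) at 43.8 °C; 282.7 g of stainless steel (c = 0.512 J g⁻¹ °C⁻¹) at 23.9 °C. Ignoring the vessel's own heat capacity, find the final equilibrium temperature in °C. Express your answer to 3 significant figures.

Σ mᵢcᵢ(T − Tᵢ) = 0  ⇒  T = Σ mᵢcᵢTᵢ / Σ mᵢcᵢ
Σ mᵢcᵢ = 433.9×0.381 + 490.0×1.95 + 282.7×0.512 = 1265.5583
Σ mᵢcᵢTᵢ = 165.3159×102.9 + 955.5×43.8 + 144.7424×23.9 = 62321
T = 62321 / 1265.5583 = 49.24 °C

T_f = 49.2 °C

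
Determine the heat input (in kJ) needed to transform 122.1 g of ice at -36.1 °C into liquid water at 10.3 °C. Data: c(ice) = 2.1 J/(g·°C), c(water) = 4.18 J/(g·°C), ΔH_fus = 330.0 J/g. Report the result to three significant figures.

q = 54.8 kJ

q1 (heat ice -36.1→0.0 °C): 122.1 × 2.1 × 36.1 = 9256 J
q2 (melt at 0 °C): 122.1 × 330.0 = 40293 J
q3 (heat water 0.0→10.3 °C): 122.1 × 4.18 × 10.3 = 5257 J
Total: 9256 + 40293 + 5257 = 54806 J = 54.8 kJ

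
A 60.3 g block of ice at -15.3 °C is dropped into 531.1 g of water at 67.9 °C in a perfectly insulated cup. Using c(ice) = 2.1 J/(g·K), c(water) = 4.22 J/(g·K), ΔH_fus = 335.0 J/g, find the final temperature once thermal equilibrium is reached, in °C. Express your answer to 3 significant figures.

T_f = 52.1 °C

Heat to bring ice to 0 °C and melt it: q₁ = 60.3×2.1×15.3 + 60.3×335.0 = 22138 J
Heat the water can supply cooling to 0 °C: 531.1×4.22×67.9 = 152180 J > q₁, so all ice melts.
Energy balance: 531.1×4.22×(67.9 − T) = 22138 + 60.3×4.22×(T − 0)
2241.242(67.9 − T) = 22138 + 254.466 T
152180 − 22138 = 2495.708 T
T = 130042 / 2495.708 = 52.11 °C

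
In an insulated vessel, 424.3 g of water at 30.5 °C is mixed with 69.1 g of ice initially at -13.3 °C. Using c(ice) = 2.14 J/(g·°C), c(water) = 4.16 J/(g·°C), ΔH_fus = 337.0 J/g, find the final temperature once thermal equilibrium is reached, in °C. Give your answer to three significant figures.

T_f = 13.9 °C

Heat to bring ice to 0 °C and melt it: q₁ = 69.1×2.14×13.3 + 69.1×337.0 = 25253 J
Heat the water can supply cooling to 0 °C: 424.3×4.16×30.5 = 53835.2 J > q₁, so all ice melts.
Energy balance: 424.3×4.16×(30.5 − T) = 25253 + 69.1×4.16×(T − 0)
1765.088(30.5 − T) = 25253 + 287.456 T
53835.2 − 25253 = 2052.544 T
T = 28582.2 / 2052.544 = 13.93 °C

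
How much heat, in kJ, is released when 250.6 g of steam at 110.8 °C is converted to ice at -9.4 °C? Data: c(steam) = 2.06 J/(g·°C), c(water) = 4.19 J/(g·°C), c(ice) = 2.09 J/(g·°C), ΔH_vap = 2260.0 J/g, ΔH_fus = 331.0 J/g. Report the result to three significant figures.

q = 765 kJ

q1 (cool steam 110.8→100 °C): 250.6 × 2.06 × 10.8 = 5575 J
q2 (condense at 100 °C): 250.6 × 2260.0 = 566356 J
q3 (cool water 100→0 °C): 250.6 × 4.19 × 100.0 = 105001 J
q4 (freeze at 0 °C): 250.6 × 331.0 = 82949 J
q5 (cool ice 0→-9.4 °C): 250.6 × 2.09 × 9.4 = 4923 J
Total: 5575 + 566356 + 105001 + 82949 + 4923 = 764804 J = 765 kJ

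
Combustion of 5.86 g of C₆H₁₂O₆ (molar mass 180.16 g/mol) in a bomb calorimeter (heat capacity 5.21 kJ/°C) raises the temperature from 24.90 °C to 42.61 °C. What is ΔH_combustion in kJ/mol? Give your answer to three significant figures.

ΔT = 42.61 − 24.90 = 17.71 °C
q_cal = C_cal × ΔT = 5.21 × 17.71 = 92.2691 kJ
n = 5.86 / 180.16 = 0.03253 mol
q_rxn = −q_cal = -92.2691 kJ
ΔH = -92.2691 / 0.03253 = -2836 kJ/mol

ΔH = -2840 kJ/mol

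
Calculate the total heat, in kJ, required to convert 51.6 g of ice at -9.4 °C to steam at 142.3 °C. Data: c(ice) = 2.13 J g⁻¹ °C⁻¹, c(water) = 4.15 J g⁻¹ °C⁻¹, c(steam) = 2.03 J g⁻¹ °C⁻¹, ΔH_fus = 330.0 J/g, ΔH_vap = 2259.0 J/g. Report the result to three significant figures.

q = 160 kJ

q1 (heat ice -9.4→0.0 °C): 51.6 × 2.13 × 9.4 = 1033 J
q2 (melt at 0 °C): 51.6 × 330.0 = 17028 J
q3 (heat water 0.0→100.0 °C): 51.6 × 4.15 × 100.0 = 21414 J
q4 (vaporize at 100 °C): 51.6 × 2259.0 = 116564 J
q5 (heat steam 100.0→142.3 °C): 51.6 × 2.03 × 42.3 = 4431 J
Total: 1033 + 17028 + 21414 + 116564 + 4431 = 160470 J = 160 kJ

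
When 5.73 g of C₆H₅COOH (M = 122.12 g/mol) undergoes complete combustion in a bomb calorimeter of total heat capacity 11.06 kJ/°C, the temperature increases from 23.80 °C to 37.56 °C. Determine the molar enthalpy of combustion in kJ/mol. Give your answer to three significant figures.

ΔT = 37.56 − 23.80 = 13.76 °C
q_cal = C_cal × ΔT = 11.06 × 13.76 = 152.1856 kJ
n = 5.73 / 122.12 = 0.04692 mol
q_rxn = −q_cal = -152.1856 kJ
ΔH = -152.1856 / 0.04692 = -3244 kJ/mol

ΔH = -3240 kJ/mol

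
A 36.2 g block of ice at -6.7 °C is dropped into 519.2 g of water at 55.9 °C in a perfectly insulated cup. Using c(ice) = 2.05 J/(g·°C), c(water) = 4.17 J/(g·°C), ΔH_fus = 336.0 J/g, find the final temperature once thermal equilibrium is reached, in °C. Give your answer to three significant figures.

Heat to bring ice to 0 °C and melt it: q₁ = 36.2×2.05×6.7 + 36.2×336.0 = 12660 J
Heat the water can supply cooling to 0 °C: 519.2×4.17×55.9 = 121027 J > q₁, so all ice melts.
Energy balance: 519.2×4.17×(55.9 − T) = 12660 + 36.2×4.17×(T − 0)
2165.064(55.9 − T) = 12660 + 150.954 T
121027 − 12660 = 2316.018 T
T = 108367 / 2316.018 = 46.79 °C

T_f = 46.8 °C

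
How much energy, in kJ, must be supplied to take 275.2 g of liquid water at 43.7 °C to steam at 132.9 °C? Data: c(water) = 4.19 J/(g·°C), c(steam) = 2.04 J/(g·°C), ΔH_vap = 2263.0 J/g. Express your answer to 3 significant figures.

q = 706 kJ

q1 (heat water 43.7→100.0 °C): 275.2 × 4.19 × 56.3 = 64919 J
q2 (vaporize at 100 °C): 275.2 × 2263.0 = 622778 J
q3 (heat steam 100.0→132.9 °C): 275.2 × 2.04 × 32.9 = 18470 J
Total: 64919 + 622778 + 18470 = 706167 J = 706 kJ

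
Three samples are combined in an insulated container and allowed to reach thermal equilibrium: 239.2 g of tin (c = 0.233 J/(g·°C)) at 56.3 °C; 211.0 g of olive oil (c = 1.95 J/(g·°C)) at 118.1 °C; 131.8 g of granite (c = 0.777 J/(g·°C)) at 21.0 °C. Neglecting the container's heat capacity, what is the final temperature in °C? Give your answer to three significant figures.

T_f = 94.6 °C

Σ mᵢcᵢ(T − Tᵢ) = 0  ⇒  T = Σ mᵢcᵢTᵢ / Σ mᵢcᵢ
Σ mᵢcᵢ = 239.2×0.233 + 211.0×1.95 + 131.8×0.777 = 569.5922
Σ mᵢcᵢTᵢ = 55.7336×56.3 + 411.45×118.1 + 102.4086×21.0 = 53881
T = 53881 / 569.5922 = 94.60 °C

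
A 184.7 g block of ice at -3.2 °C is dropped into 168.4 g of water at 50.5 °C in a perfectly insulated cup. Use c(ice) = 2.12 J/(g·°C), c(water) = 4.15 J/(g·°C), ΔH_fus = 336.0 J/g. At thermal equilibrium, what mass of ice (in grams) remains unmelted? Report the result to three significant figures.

Heat to warm all ice to 0 °C: 184.7×2.12×3.2 = 1253.0 J
Heat released by water cooling to 0 °C: 168.4×4.15×50.5 = 35292 J
35292 J < 1253.0 + 184.7×336.0 = 63312.2 J, so not all ice melts; final T = 0 °C.
Heat left for melting: 35292 − 1253.0 = 34039.0 J
Mass melted = 34039.0 / 336.0 = 101.3 g
Ice remaining = 184.7 − 101.3 = 83.4 g

m_ice remaining = 83.4 g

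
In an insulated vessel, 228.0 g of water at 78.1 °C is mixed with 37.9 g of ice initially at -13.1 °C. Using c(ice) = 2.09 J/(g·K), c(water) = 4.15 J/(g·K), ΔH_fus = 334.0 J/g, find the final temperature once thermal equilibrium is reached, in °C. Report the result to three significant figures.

T_f = 54.6 °C

Heat to bring ice to 0 °C and melt it: q₁ = 37.9×2.09×13.1 + 37.9×334.0 = 13696 J
Heat the water can supply cooling to 0 °C: 228.0×4.15×78.1 = 73898.2 J > q₁, so all ice melts.
Energy balance: 228.0×4.15×(78.1 − T) = 13696 + 37.9×4.15×(T − 0)
946.2(78.1 − T) = 13696 + 157.285 T
73898.2 − 13696 = 1103.485 T
T = 60202.2 / 1103.485 = 54.56 °C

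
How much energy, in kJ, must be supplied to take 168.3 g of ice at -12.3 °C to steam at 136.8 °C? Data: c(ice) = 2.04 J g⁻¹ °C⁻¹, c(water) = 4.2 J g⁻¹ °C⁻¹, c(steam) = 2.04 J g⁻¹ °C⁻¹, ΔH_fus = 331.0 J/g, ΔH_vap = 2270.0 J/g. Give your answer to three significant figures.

q = 525 kJ

q1 (heat ice -12.3→0.0 °C): 168.3 × 2.04 × 12.3 = 4223 J
q2 (melt at 0 °C): 168.3 × 331.0 = 55707 J
q3 (heat water 0.0→100.0 °C): 168.3 × 4.2 × 100.0 = 70686 J
q4 (vaporize at 100 °C): 168.3 × 2270.0 = 382041 J
q5 (heat steam 100.0→136.8 °C): 168.3 × 2.04 × 36.8 = 12635 J
Total: 4223 + 55707 + 70686 + 382041 + 12635 = 525292 J = 525 kJ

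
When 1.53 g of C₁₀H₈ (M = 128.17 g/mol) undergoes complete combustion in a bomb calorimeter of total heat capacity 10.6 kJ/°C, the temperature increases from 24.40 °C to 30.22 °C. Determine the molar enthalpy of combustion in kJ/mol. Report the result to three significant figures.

ΔH = -5170 kJ/mol

ΔT = 30.22 − 24.40 = 5.82 °C
q_cal = C_cal × ΔT = 10.6 × 5.82 = 61.692 kJ
n = 1.53 / 128.17 = 0.01194 mol
q_rxn = −q_cal = -61.692 kJ
ΔH = -61.692 / 0.01194 = -5167 kJ/mol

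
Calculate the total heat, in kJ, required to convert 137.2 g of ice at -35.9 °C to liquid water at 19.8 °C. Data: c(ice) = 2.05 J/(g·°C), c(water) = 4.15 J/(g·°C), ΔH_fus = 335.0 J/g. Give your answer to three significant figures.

q1 (heat ice -35.9→0.0 °C): 137.2 × 2.05 × 35.9 = 10097 J
q2 (melt at 0 °C): 137.2 × 335.0 = 45962 J
q3 (heat water 0.0→19.8 °C): 137.2 × 4.15 × 19.8 = 11274 J
Total: 10097 + 45962 + 11274 = 67333 J = 67.3 kJ

q = 67.3 kJ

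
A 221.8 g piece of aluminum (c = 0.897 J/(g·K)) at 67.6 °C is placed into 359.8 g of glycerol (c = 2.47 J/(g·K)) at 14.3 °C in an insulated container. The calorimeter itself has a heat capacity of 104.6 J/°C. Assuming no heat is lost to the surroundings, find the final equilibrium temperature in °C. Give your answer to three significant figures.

T_f = 23.2 °C

Heat lost by aluminum = heat gained by glycerol + calorimeter.
(221.8)(0.897)(67.6 − T) = [(359.8)(2.47) + 104.6](T − 14.3)
198.9546 (67.6 − T) = 993.306 (T − 14.3)
13449 − 198.9546 T = 993.306 T − 14204
27653 = 1192.2606 T
T = 23.19 °C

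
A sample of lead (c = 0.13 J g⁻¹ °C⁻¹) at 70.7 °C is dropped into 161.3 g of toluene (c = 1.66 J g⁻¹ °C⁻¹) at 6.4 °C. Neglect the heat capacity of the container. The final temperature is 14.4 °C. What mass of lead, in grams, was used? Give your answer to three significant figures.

m = 293 g

q_gained = (161.3 × 1.66) × (14.4 − 6.4) = 2142 J
q_lost = m × 0.13 × (70.7 − 14.4) = 7.319 m
m = 2142 / 7.319 = 293 g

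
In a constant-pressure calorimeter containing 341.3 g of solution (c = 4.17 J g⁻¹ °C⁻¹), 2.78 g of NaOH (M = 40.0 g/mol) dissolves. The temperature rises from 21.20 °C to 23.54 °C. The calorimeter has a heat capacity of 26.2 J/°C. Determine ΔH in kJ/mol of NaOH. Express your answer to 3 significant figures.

|ΔT| = |23.54 − 21.20| = 2.34 °C
|q_surr| = (341.3 × 4.17 + 26.2) × 2.34 = 1449.421 × 2.34 = 3392 J
n(NaOH) = 2.78 / 40.0 = 0.06950 mol
Temperature rose, so q_rxn = −|q_surr| = -3.392 kJ
ΔH = q_rxn / n = -48.81 kJ/mol

ΔH = -48.8 kJ/mol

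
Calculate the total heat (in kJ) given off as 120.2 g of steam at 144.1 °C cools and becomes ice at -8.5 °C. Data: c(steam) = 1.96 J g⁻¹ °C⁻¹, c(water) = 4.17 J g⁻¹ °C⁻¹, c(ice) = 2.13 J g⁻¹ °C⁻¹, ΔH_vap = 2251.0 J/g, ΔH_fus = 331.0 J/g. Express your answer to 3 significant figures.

q1 (cool steam 144.1→100 °C): 120.2 × 1.96 × 44.1 = 10390 J
q2 (condense at 100 °C): 120.2 × 2251.0 = 270570 J
q3 (cool water 100→0 °C): 120.2 × 4.17 × 100.0 = 50123 J
q4 (freeze at 0 °C): 120.2 × 331.0 = 39786 J
q5 (cool ice 0→-8.5 °C): 120.2 × 2.13 × 8.5 = 2176 J
Total: 10390 + 270570 + 50123 + 39786 + 2176 = 373045 J = 373 kJ

q = 373 kJ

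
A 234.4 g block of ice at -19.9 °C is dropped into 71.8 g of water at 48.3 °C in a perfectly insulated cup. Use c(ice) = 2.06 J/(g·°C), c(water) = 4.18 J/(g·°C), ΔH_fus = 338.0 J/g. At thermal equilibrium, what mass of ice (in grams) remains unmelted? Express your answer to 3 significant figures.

m_ice remaining = 220 g

Heat to warm all ice to 0 °C: 234.4×2.06×19.9 = 9609.0 J
Heat released by water cooling to 0 °C: 71.8×4.18×48.3 = 14496 J
14496 J < 9609.0 + 234.4×338.0 = 88836.2 J, so not all ice melts; final T = 0 °C.
Heat left for melting: 14496 − 9609.0 = 4887.0 J
Mass melted = 4887.0 / 338.0 = 14.46 g
Ice remaining = 234.4 − 14.46 = 219.94 g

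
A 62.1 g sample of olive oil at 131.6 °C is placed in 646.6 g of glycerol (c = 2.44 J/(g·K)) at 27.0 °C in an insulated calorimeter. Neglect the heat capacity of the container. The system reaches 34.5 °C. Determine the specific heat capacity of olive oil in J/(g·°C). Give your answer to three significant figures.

c = 1.96 J/(g·°C)

q_gained = (646.6 × 2.44) × (34.5 − 27.0) = 11830 J
q_lost = 62.1 × c × (131.6 − 34.5) = 6029.91 c
Set equal: c = 11830 / 6029.91 = 1.96 J/(g·°C)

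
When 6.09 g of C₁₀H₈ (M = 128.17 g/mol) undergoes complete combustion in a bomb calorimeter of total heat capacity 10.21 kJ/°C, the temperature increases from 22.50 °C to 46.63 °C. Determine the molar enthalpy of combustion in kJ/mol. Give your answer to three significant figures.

ΔH = -5190 kJ/mol

ΔT = 46.63 − 22.50 = 24.13 °C
q_cal = C_cal × ΔT = 10.21 × 24.13 = 246.3673 kJ
n = 6.09 / 128.17 = 0.047515 mol
q_rxn = −q_cal = -246.3673 kJ
ΔH = -246.3673 / 0.047515 = -5185 kJ/mol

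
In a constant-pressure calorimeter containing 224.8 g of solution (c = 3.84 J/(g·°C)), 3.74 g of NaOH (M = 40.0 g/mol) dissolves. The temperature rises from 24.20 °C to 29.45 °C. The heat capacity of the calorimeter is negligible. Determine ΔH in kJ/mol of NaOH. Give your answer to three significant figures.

ΔH = -48.5 kJ/mol

|ΔT| = |29.45 − 24.20| = 5.25 °C
|q_surr| = (224.8 × 3.84) × 5.25 = 863.232 × 5.25 = 4532 J
n(NaOH) = 3.74 / 40.0 = 0.09350 mol
Temperature rose, so q_rxn = −|q_surr| = -4.532 kJ
ΔH = q_rxn / n = -48.47 kJ/mol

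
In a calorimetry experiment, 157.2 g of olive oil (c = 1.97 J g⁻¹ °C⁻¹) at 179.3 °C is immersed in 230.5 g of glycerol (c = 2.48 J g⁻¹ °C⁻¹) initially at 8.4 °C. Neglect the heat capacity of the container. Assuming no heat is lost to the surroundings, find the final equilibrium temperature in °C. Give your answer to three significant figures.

T_f = 68.5 °C

Heat lost by olive oil = heat gained by glycerol.
(157.2)(1.97)(179.3 − T) = (230.5)(2.48)(T − 8.4)
309.684 (179.3 − T) = 571.64 (T − 8.4)
55526 − 309.684 T = 571.64 T − 4801.8
60327.8 = 881.324 T
T = 68.45 °C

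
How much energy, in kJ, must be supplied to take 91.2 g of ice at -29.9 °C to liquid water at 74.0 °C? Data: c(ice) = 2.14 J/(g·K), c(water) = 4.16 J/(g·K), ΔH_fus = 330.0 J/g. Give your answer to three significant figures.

q = 64.0 kJ

q1 (heat ice -29.9→0.0 °C): 91.2 × 2.14 × 29.9 = 5836 J
q2 (melt at 0 °C): 91.2 × 330.0 = 30096 J
q3 (heat water 0.0→74.0 °C): 91.2 × 4.16 × 74.0 = 28075 J
Total: 5836 + 30096 + 28075 = 64007 J = 64.0 kJ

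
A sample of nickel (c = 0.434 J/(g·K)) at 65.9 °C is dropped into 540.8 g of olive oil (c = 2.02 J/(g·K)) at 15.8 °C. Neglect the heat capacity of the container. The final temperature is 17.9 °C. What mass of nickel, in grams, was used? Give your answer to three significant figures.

q_gained = (540.8 × 2.02) × (17.9 − 15.8) = 2294 J
q_lost = m × 0.434 × (65.9 − 17.9) = 20.832 m
m = 2294 / 20.832 = 110 g

m = 110 g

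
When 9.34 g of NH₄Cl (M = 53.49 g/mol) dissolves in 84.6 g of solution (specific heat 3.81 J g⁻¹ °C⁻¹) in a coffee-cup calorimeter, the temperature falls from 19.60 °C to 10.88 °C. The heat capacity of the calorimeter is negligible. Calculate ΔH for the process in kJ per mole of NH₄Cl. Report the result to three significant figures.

|ΔT| = |10.88 − 19.60| = 8.72 °C
|q_surr| = (84.6 × 3.81) × 8.72 = 322.326 × 8.72 = 2811 J
n(NH₄Cl) = 9.34 / 53.49 = 0.1746 mol
Temperature fell, so q_rxn = +|q_surr| = 2.811 kJ
ΔH = q_rxn / n = 16.10 kJ/mol

ΔH = 16.1 kJ/mol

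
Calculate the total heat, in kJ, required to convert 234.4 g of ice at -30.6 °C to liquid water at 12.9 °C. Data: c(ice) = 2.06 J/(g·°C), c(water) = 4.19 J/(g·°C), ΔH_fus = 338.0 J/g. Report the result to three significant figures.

q1 (heat ice -30.6→0.0 °C): 234.4 × 2.06 × 30.6 = 14776 J
q2 (melt at 0 °C): 234.4 × 338.0 = 79227 J
q3 (heat water 0.0→12.9 °C): 234.4 × 4.19 × 12.9 = 12670 J
Total: 14776 + 79227 + 12670 = 106673 J = 107 kJ

q = 107 kJ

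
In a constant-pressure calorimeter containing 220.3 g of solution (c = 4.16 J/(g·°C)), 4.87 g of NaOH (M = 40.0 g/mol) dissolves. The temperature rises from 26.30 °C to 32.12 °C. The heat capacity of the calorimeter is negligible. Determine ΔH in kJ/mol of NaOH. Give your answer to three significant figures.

ΔH = -43.8 kJ/mol

|ΔT| = |32.12 − 26.30| = 5.82 °C
|q_surr| = (220.3 × 4.16) × 5.82 = 916.448 × 5.82 = 5334 J
n(NaOH) = 4.87 / 40.0 = 0.1218 mol
Temperature rose, so q_rxn = −|q_surr| = -5.334 kJ
ΔH = q_rxn / n = -43.79 kJ/mol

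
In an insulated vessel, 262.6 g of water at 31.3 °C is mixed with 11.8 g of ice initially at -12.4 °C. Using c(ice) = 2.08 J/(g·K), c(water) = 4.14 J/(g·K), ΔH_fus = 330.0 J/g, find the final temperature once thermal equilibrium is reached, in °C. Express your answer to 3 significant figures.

Heat to bring ice to 0 °C and melt it: q₁ = 11.8×2.08×12.4 + 11.8×330.0 = 4198.3 J
Heat the water can supply cooling to 0 °C: 262.6×4.14×31.3 = 34028.2 J > q₁, so all ice melts.
Energy balance: 262.6×4.14×(31.3 − T) = 4198.3 + 11.8×4.14×(T − 0)
1087.164(31.3 − T) = 4198.3 + 48.852 T
34028.2 − 4198.3 = 1136.016 T
T = 29829.9 / 1136.016 = 26.26 °C

T_f = 26.3 °C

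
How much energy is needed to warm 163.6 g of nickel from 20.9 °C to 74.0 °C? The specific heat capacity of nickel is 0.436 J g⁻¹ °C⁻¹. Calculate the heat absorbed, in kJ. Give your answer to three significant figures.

q = 3.79 kJ

q = m c ΔT = 163.6 × 0.436 × (74.0 − 20.9)
q = 163.6 × 0.436 × 53.1 = 3788 J = 3.79 kJ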